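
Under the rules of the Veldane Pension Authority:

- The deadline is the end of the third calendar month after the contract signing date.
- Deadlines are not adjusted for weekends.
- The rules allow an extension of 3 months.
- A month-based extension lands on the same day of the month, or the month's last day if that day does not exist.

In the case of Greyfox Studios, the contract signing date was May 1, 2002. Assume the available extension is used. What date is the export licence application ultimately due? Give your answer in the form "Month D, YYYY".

The third month after May 1, 2002 is August 2002, whose last day is August 31, 2002.
No adjustment is made for weekends or holidays, so August 31, 2002 stands.
The 3 months extension carries August 31, 2002 to November 30, 2002 (day 31 does not exist in November, so the month's last day is used).
November 30, 2002 is a Saturday; no weekend or holiday adjustment applies.
So the filing is due November 30, 2002.

November 30, 2002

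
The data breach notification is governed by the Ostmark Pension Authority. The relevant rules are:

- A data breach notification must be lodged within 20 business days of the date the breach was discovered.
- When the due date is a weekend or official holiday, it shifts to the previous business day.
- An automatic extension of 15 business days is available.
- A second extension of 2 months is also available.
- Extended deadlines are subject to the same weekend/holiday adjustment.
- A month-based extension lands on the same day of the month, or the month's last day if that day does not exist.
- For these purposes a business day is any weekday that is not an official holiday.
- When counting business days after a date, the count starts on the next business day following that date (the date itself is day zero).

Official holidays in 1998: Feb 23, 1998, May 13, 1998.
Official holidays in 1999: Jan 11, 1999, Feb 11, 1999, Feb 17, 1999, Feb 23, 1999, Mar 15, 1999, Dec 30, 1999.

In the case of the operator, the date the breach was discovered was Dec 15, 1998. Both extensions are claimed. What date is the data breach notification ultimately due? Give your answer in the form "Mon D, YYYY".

Apr 2, 1999

Counting 20 business days after Dec 15, 1998 (skipping weekends and listed holidays) reaches Jan 13, 1999.
Jan 13, 1999 is a Wednesday and not a listed holiday, so it stands.
The 15-business-day extension runs from Jan 13, 1999 to Feb 3, 1999.
Feb 3, 1999 is a Wednesday and not a listed holiday, so it stands.
Add 2 months to Feb 3, 1999: Apr 3, 1999.
Apr 3, 1999 is a Saturday; the preceding business day is Apr 2, 1999 (Friday).
Final deadline: Apr 2, 1999.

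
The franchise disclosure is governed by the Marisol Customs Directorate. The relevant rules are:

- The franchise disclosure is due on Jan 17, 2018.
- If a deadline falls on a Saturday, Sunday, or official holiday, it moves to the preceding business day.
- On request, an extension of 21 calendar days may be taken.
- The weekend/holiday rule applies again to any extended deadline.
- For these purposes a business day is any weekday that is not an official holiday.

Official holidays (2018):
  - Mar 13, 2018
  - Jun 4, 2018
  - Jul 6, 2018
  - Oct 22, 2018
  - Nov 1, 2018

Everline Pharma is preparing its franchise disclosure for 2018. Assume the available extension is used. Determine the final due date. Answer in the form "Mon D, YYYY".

Feb 7, 2018

Start from the fixed due date, Jan 17, 2018.
Jan 17, 2018 falls on a Wednesday, which is a business day, so no adjustment is needed.
Add the 21 calendar-day extension to Jan 17, 2018: Feb 7, 2018.
Feb 7, 2018 (Wednesday) is already a business day.
So the filing is due Feb 7, 2018.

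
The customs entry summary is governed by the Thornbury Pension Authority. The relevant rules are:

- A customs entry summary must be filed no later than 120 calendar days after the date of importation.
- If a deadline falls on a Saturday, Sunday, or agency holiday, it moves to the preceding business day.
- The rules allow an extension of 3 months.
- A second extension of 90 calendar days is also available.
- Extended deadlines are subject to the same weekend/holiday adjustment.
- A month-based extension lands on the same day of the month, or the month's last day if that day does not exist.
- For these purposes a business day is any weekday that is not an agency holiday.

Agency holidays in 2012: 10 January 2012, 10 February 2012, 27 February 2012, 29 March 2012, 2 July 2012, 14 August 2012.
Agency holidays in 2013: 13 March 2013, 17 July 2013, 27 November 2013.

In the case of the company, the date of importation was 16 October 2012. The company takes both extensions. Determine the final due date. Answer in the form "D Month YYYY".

9 August 2013

From 16 October 2012, 120 calendar days later is 13 February 2013.
Since 13 February 2013 is a Wednesday and not a holiday, the date is unchanged.
Add 3 months to 13 February 2013: 13 May 2013.
13 May 2013 (Monday) is already a business day.
With the 90-day extension, 13 May 2013 becomes 11 August 2013.
Because 11 August 2013 is a Sunday, the deadline becomes 9 August 2013 (Friday).
So the filing is due 9 August 2013.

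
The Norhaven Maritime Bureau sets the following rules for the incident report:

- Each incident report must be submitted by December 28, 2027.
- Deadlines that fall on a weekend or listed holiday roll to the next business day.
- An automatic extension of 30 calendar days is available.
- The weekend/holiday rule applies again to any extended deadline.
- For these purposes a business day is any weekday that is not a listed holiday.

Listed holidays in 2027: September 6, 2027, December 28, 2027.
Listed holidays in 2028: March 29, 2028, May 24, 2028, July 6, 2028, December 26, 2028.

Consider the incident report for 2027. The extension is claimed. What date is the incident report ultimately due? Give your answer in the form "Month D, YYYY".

January 28, 2028

The statutory due date is December 28, 2027.
December 28, 2027 is a listed holiday, so it moves to the next business day, December 29, 2027 (Wednesday).
Add the 30 calendar-day extension to December 29, 2027: January 28, 2028.
January 28, 2028 falls on a Friday, which is a business day, so no adjustment is needed.
Deadline: January 28, 2028.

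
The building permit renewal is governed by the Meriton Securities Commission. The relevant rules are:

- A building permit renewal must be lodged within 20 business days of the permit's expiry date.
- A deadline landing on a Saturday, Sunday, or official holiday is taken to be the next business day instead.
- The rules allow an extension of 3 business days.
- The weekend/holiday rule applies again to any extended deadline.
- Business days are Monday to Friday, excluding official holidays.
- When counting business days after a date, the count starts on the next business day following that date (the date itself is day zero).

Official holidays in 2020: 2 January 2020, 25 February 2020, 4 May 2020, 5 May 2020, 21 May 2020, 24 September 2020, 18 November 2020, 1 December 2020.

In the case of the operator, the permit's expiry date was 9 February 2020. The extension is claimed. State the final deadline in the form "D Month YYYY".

20 business days after 9 February 2020, excluding weekends and holidays, is 9 March 2020.
9 March 2020 is a Monday and not a listed holiday, so it stands.
The 3-business-day extension runs from 9 March 2020 to 12 March 2020.
12 March 2020 is a Thursday and not a listed holiday, so it stands.
Final deadline: 12 March 2020.

12 March 2020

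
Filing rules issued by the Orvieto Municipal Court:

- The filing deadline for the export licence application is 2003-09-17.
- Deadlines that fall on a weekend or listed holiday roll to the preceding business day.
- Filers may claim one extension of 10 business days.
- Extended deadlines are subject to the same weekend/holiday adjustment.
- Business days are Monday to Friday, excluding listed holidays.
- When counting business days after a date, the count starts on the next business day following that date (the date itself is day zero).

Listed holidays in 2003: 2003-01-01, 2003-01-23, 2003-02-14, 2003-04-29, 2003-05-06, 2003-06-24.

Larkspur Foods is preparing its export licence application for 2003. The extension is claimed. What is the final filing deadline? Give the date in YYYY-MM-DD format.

Start from the fixed due date, 2003-09-17.
Since 2003-09-17 is a Wednesday and not a holiday, the date is unchanged.
Counting 10 further business days from 2003-09-17 reaches 2003-10-01.
2003-10-01 falls on a Wednesday, which is a business day, so no adjustment is needed.
Deadline: 2003-10-01.

2003-10-01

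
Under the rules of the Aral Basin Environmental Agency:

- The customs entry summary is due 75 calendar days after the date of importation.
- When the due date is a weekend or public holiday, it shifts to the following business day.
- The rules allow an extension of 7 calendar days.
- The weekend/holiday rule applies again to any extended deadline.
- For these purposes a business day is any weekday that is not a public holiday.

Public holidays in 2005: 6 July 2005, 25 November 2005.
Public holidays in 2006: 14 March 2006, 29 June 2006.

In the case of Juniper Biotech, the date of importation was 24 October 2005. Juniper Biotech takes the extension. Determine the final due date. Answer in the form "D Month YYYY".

75 calendar days after 24 October 2005 is 7 January 2006.
7 January 2006 is a Saturday, so it moves to the next business day, 9 January 2006 (Monday).
The 7-calendar-day extension moves the deadline from 9 January 2006 to 16 January 2006.
Since 16 January 2006 is a Monday and not a holiday, the date is unchanged.
So the filing is due 16 January 2006.

16 January 2006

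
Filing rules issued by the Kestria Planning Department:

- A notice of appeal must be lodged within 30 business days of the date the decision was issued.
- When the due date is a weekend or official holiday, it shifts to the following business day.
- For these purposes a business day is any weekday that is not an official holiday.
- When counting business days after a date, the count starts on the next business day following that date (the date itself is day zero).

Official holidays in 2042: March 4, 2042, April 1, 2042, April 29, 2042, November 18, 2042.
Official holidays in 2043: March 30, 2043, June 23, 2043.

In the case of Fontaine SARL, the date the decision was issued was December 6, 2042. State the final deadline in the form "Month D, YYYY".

January 16, 2043

Starting the day after December 6, 2042 and counting 30 business days lands on January 16, 2043.
January 16, 2043 is a Friday and not a listed holiday, so it stands.
Final deadline: January 16, 2043.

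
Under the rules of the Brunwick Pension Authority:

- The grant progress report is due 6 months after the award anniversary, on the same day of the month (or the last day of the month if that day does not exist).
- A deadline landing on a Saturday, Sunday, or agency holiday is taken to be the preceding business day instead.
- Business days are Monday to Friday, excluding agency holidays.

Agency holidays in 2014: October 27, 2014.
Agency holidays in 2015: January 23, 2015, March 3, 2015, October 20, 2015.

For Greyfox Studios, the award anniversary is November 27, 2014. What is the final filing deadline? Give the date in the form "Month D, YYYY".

May 27, 2015

6 months after November 27, 2014, on the same day of the month, is May 27, 2015.
Since May 27, 2015 is a Wednesday and not a holiday, the date is unchanged.
The final due date is May 27, 2015.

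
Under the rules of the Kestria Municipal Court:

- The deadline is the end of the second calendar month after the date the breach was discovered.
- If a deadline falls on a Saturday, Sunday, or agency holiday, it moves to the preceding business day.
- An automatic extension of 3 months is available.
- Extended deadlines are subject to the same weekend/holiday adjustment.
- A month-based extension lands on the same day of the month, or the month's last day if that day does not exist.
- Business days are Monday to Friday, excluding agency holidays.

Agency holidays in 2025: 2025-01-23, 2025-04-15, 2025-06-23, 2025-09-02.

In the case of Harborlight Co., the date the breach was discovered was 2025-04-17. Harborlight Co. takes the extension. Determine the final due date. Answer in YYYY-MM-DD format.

2025-09-30

The second month after 2025-04-17 is June 2025, whose last day is 2025-06-30.
2025-06-30 is a Monday and not a listed holiday, so it stands.
Applying the 3 months extension: 3 months after 2025-06-30 is 2025-09-30.
Since 2025-09-30 is a Tuesday and not a holiday, the date is unchanged.
So the filing is due 2025-09-30.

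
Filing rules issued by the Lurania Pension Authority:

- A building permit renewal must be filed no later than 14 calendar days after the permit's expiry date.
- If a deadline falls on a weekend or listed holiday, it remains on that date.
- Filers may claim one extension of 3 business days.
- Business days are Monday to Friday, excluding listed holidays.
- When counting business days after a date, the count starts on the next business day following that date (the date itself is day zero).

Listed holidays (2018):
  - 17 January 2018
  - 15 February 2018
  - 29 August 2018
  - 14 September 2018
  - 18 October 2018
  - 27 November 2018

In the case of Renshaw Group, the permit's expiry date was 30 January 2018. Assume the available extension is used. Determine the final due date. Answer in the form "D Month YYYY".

Trigger date 30 January 2018 + 14 calendar days = 13 February 2018.
13 February 2018 is a Tuesday; no weekend or holiday adjustment applies.
Applying the 3-business-day extension: 3 business days after 13 February 2018 is 19 February 2018.
19 February 2018 falls on a Monday. The rules make no weekend/holiday allowance, so it remains 19 February 2018.
Final deadline: 19 February 2018.

19 February 2018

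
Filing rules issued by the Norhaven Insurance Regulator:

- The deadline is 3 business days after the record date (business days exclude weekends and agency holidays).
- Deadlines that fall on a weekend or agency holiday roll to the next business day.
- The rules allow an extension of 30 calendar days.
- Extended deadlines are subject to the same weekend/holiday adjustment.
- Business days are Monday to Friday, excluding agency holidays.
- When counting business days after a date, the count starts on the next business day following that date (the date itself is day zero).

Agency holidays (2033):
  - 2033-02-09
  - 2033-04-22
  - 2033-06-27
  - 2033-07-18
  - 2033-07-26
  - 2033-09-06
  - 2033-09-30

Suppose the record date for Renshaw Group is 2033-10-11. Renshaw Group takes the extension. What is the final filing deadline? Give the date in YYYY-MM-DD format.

2033-11-14

Starting the day after 2033-10-11 and counting 3 business days lands on 2033-10-14.
Since 2033-10-14 is a Friday and not a holiday, the date is unchanged.
Add the 30 calendar-day extension to 2033-10-14: 2033-11-13.
2033-11-13 is a Sunday, so it moves to the next business day, 2033-11-14 (Monday).
Deadline: 2033-11-14.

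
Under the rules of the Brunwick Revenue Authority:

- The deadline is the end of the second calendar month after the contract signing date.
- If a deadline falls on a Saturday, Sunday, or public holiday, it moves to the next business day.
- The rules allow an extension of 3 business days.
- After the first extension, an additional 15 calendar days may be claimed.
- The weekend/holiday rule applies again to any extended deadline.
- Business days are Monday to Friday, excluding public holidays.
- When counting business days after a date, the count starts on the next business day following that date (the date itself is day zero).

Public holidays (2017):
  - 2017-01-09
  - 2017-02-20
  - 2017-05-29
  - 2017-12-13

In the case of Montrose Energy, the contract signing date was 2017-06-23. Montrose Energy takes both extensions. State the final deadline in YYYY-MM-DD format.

2 months after 2017-06-23 falls in August 2017; the last day of that month is 2017-08-31.
2017-08-31 falls on a Thursday, which is a business day, so no adjustment is needed.
Applying the 3-business-day extension: 3 business days after 2017-08-31 is 2017-09-05.
2017-09-05 (Tuesday) is already a business day.
The 15-calendar-day extension moves the deadline from 2017-09-05 to 2017-09-20.
Since 2017-09-20 is a Wednesday and not a holiday, the date is unchanged.
Deadline: 2017-09-20.

2017-09-20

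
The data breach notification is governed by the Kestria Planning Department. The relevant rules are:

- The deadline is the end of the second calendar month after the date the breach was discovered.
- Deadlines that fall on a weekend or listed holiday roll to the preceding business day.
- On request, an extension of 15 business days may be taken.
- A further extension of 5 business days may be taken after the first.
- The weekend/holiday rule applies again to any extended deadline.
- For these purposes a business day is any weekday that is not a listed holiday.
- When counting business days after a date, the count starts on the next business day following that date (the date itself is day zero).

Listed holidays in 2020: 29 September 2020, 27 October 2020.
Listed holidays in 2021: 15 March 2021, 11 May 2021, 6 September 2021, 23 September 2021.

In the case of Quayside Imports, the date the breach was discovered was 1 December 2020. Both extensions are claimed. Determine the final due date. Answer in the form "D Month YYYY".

29 March 2021

2 months after 1 December 2020 falls in February 2021; the last day of that month is 28 February 2021.
28 February 2021 is a Sunday, so it moves to the preceding business day, 26 February 2021 (Friday).
Applying the 15-business-day extension: 15 business days after 26 February 2021 is 22 March 2021.
22 March 2021 falls on a Monday, which is a business day, so no adjustment is needed.
Counting 5 further business days from 22 March 2021 reaches 29 March 2021.
Since 29 March 2021 is a Monday and not a holiday, the date is unchanged.
Final deadline: 29 March 2021.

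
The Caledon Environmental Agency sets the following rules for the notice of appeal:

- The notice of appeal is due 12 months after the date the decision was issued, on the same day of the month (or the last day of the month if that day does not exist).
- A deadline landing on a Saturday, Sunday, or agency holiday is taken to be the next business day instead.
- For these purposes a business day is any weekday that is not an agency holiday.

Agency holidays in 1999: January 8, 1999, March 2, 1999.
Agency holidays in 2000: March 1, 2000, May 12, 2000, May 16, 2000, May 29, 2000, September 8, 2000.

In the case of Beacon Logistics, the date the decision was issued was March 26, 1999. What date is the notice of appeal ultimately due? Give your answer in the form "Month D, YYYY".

Moving 12 months forward from March 26, 1999 on the corresponding day gives March 26, 2000.
March 26, 2000 falls on a Sunday. Rolling to the next business day gives March 27, 2000, a Monday.
Final deadline: March 27, 2000.

March 27, 2000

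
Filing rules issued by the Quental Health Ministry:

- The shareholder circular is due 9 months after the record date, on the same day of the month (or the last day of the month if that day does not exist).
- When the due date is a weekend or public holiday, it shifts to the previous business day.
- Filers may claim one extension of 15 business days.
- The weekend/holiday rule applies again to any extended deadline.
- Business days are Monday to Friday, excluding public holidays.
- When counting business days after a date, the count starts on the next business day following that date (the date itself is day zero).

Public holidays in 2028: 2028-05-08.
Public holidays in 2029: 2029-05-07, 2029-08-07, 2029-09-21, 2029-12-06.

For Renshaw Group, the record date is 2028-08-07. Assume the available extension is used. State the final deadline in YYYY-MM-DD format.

Moving 9 months forward from 2028-08-07 on the corresponding day gives 2029-05-07.
2029-05-07 is a listed holiday; the preceding business day is 2029-05-04 (Friday).
Applying the 15-business-day extension: 15 business days after 2029-05-04 is 2029-05-28.
Since 2029-05-28 is a Monday and not a holiday, the date is unchanged.
So the filing is due 2029-05-28.

2029-05-28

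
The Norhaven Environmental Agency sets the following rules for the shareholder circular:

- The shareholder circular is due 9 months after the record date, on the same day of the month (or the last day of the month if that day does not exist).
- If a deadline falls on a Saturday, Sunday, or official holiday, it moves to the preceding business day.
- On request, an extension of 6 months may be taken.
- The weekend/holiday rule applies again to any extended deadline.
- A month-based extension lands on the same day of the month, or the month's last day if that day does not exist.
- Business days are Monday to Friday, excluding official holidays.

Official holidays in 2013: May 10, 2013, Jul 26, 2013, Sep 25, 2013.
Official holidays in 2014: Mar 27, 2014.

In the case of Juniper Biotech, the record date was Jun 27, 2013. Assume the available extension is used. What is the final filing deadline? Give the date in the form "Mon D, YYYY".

9 months from Jun 27, 2013 is Mar 27, 2014.
Mar 27, 2014 is a listed holiday; the preceding business day is Mar 26, 2014 (Wednesday).
Add 6 months to Mar 26, 2014: Sep 26, 2014.
Sep 26, 2014 falls on a Friday, which is a business day, so no adjustment is needed.
Final deadline: Sep 26, 2014.

Sep 26, 2014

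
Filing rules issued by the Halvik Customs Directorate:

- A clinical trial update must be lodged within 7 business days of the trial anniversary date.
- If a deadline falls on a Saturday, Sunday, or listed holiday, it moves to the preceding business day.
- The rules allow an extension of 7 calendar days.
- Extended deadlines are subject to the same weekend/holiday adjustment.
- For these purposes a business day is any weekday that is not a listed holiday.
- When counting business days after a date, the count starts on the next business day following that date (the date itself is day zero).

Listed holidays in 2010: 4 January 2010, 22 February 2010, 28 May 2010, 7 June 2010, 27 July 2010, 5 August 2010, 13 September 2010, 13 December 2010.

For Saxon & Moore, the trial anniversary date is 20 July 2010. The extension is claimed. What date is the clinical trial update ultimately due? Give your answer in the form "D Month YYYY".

Counting 7 business days after 20 July 2010 (skipping weekends and listed holidays) reaches 30 July 2010.
30 July 2010 (Friday) is already a business day.
With the 7-day extension, 30 July 2010 becomes 6 August 2010.
6 August 2010 is a Friday and not a listed holiday, so it stands.
Final deadline: 6 August 2010.

6 August 2010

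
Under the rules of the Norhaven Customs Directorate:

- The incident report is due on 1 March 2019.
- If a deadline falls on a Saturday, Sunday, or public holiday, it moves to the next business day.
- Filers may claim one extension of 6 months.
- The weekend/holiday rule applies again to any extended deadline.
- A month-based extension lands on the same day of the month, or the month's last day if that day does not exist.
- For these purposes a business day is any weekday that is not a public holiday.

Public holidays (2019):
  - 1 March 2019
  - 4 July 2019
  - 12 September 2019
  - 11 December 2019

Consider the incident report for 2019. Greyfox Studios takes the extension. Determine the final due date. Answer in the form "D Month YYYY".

The stated deadline is 1 March 2019.
1 March 2019 is a listed holiday, so it moves to the next business day, 4 March 2019 (Monday).
The 6 months extension carries 4 March 2019 to 4 September 2019.
4 September 2019 is a Wednesday and not a listed holiday, so it stands.
So the filing is due 4 September 2019.

4 September 2019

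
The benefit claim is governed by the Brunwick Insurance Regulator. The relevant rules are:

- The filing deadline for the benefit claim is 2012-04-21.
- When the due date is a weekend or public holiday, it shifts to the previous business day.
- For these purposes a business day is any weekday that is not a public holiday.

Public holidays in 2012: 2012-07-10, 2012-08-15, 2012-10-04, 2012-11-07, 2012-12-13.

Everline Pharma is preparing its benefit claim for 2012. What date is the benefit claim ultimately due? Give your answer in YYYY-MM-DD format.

2012-04-20

Start from the fixed due date, 2012-04-21.
Because 2012-04-21 is a Saturday, the deadline becomes 2012-04-20 (Friday).
So the filing is due 2012-04-20.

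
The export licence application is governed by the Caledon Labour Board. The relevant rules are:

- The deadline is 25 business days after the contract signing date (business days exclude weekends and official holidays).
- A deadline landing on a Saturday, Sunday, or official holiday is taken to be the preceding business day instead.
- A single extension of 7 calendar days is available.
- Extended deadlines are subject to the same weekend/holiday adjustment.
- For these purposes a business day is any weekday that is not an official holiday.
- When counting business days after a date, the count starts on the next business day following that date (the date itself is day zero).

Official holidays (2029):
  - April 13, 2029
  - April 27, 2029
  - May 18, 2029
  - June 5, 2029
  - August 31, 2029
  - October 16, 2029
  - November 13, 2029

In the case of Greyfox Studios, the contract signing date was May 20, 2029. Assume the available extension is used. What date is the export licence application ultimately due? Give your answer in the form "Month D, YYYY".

Counting 25 business days after May 20, 2029 (skipping weekends and listed holidays) reaches June 25, 2029.
June 25, 2029 falls on a Monday, which is a business day, so no adjustment is needed.
Add the 7 calendar-day extension to June 25, 2029: July 2, 2029.
July 2, 2029 is a Monday and not a listed holiday, so it stands.
Final deadline: July 2, 2029.

July 2, 2029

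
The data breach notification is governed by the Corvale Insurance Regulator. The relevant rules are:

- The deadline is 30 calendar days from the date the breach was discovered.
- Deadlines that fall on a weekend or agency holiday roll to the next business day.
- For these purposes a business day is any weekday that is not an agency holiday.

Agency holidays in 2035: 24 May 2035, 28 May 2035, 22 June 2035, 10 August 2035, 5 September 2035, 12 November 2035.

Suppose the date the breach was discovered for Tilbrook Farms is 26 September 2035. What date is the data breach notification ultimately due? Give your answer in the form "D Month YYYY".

26 October 2035

Trigger date 26 September 2035 + 30 calendar days = 26 October 2035.
Since 26 October 2035 is a Friday and not a holiday, the date is unchanged.
Final deadline: 26 October 2035.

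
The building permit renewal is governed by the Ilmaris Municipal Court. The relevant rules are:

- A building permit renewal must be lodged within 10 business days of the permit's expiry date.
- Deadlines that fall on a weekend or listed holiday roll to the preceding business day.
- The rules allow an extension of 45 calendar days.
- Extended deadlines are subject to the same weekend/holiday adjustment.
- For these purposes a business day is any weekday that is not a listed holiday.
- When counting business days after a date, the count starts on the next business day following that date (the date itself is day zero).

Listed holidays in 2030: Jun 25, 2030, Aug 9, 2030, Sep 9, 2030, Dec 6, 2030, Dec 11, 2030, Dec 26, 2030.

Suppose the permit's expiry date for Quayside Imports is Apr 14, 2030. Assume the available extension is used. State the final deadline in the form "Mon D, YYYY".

Counting 10 business days after Apr 14, 2030 (skipping weekends and listed holidays) reaches Apr 26, 2030.
Since Apr 26, 2030 is a Friday and not a holiday, the date is unchanged.
Add the 45 calendar-day extension to Apr 26, 2030: Jun 10, 2030.
Jun 10, 2030 is a Monday and not a listed holiday, so it stands.
Final deadline: Jun 10, 2030.

Jun 10, 2030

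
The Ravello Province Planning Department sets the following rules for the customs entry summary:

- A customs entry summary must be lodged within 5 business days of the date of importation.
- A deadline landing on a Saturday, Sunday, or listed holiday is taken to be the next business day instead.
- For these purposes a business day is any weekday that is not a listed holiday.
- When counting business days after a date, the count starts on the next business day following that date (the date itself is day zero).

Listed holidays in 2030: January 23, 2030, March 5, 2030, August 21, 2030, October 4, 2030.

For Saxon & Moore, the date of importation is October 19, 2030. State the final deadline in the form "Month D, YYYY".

Counting 5 business days after October 19, 2030 (skipping weekends and listed holidays) reaches October 25, 2030.
Since October 25, 2030 is a Friday and not a holiday, the date is unchanged.
Final deadline: October 25, 2030.

October 25, 2030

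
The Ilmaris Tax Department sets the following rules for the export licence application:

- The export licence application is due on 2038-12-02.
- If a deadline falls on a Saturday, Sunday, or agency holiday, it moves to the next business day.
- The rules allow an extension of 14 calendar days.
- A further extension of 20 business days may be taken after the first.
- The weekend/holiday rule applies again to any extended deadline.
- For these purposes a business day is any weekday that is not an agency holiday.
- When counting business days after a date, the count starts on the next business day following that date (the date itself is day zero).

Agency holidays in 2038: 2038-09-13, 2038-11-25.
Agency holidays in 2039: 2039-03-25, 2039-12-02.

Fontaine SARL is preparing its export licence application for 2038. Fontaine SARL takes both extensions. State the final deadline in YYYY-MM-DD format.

2039-01-13

Start from the fixed due date, 2038-12-02.
2038-12-02 (Thursday) is already a business day.
With the 14-day extension, 2038-12-02 becomes 2038-12-16.
Since 2038-12-16 is a Thursday and not a holiday, the date is unchanged.
Applying the 20-business-day extension: 20 business days after 2038-12-16 is 2039-01-13.
2039-01-13 (Thursday) is already a business day.
Deadline: 2039-01-13.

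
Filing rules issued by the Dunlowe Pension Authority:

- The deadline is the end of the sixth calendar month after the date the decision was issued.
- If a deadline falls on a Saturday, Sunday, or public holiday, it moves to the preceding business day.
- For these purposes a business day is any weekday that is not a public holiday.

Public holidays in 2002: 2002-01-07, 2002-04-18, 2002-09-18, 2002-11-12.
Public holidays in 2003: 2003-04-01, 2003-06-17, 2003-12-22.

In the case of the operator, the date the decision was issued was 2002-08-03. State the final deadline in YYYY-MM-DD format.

2003-02-28

6 months after 2002-08-03 is February 2003; that month ends on 2003-02-28.
2003-02-28 is a Friday and not a listed holiday, so it stands.
Final deadline: 2003-02-28.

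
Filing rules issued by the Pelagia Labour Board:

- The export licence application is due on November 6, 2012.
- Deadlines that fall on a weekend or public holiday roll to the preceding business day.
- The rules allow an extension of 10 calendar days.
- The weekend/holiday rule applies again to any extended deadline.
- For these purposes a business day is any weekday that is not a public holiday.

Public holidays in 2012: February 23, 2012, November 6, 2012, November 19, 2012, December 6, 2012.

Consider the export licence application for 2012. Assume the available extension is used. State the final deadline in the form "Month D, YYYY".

November 15, 2012

Start from the fixed due date, November 6, 2012.
November 6, 2012 is a listed holiday, so it moves to the preceding business day, November 5, 2012 (Monday).
Add the 10 calendar-day extension to November 5, 2012: November 15, 2012.
Since November 15, 2012 is a Thursday and not a holiday, the date is unchanged.
Deadline: November 15, 2012.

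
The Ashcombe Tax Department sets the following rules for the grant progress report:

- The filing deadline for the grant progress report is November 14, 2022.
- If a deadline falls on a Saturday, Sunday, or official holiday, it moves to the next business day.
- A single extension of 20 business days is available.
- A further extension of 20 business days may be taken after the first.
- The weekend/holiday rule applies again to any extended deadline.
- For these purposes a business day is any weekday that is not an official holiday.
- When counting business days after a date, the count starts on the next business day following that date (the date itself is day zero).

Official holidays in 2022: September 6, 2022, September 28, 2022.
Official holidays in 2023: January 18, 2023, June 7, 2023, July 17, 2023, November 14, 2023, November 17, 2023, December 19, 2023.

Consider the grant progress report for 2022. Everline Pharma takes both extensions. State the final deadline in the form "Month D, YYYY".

The statutory due date is November 14, 2022.
November 14, 2022 falls on a Monday, which is a business day, so no adjustment is needed.
Applying the 20-business-day extension: 20 business days after November 14, 2022 is December 12, 2022.
Since December 12, 2022 is a Monday and not a holiday, the date is unchanged.
Applying the 20-business-day extension: 20 business days after December 12, 2022 is January 9, 2023.
January 9, 2023 is a Monday and not a listed holiday, so it stands.
The final due date is January 9, 2023.

January 9, 2023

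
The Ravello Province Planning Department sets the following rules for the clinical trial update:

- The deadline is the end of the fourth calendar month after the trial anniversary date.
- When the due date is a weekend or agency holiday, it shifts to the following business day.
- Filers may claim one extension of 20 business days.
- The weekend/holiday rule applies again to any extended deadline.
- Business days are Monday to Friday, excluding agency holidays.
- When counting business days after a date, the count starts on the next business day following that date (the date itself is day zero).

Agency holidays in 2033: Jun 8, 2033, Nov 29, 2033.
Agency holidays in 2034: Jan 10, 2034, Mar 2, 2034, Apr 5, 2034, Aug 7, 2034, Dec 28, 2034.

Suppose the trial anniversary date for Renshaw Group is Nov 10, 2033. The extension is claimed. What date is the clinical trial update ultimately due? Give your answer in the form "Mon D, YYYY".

4 months after Nov 10, 2033 is March 2034; that month ends on Mar 31, 2034.
Since Mar 31, 2034 is a Friday and not a holiday, the date is unchanged.
The 20-business-day extension runs from Mar 31, 2034 to May 1, 2034.
May 1, 2034 (Monday) is already a business day.
So the filing is due May 1, 2034.

May 1, 2034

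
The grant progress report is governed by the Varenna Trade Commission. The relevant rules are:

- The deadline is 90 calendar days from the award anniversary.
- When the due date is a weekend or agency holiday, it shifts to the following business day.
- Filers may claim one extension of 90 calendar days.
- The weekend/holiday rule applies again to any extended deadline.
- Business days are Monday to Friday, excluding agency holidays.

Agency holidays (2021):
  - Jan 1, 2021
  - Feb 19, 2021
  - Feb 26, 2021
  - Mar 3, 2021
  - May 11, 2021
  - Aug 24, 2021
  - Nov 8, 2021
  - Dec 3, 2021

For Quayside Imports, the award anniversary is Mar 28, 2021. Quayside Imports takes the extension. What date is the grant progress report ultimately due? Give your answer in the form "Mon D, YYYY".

90 calendar days after Mar 28, 2021 is Jun 26, 2021.
Because Jun 26, 2021 is a Saturday, the deadline becomes Jun 28, 2021 (Monday).
Applying the 90-calendar-day extension: Jun 28, 2021 + 90 days = Sep 26, 2021.
Because Sep 26, 2021 is a Sunday, the deadline becomes Sep 27, 2021 (Monday).
Final deadline: Sep 27, 2021.

Sep 27, 2021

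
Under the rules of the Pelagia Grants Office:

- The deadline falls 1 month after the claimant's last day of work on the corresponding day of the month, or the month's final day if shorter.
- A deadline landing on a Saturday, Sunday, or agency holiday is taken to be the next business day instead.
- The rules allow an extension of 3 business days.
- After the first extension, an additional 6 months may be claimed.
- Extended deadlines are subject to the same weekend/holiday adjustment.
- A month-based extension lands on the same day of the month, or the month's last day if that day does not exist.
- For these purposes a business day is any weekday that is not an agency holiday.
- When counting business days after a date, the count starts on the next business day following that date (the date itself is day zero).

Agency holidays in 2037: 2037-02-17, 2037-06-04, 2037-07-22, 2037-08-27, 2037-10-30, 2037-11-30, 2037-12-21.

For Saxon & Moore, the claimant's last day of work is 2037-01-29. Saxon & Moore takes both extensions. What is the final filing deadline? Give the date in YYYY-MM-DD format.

2037-09-07

1 month from 2037-01-29 is 2037-02-28 (day 29 does not exist in February, so the month's last day is used).
2037-02-28 is a Saturday; the next business day is 2037-03-02 (Monday).
The 3-business-day extension runs from 2037-03-02 to 2037-03-05.
2037-03-05 is a Thursday and not a listed holiday, so it stands.
Add 6 months to 2037-03-05: 2037-09-05.
2037-09-05 is a Saturday, so it moves to the next business day, 2037-09-07 (Monday).
So the filing is due 2037-09-07.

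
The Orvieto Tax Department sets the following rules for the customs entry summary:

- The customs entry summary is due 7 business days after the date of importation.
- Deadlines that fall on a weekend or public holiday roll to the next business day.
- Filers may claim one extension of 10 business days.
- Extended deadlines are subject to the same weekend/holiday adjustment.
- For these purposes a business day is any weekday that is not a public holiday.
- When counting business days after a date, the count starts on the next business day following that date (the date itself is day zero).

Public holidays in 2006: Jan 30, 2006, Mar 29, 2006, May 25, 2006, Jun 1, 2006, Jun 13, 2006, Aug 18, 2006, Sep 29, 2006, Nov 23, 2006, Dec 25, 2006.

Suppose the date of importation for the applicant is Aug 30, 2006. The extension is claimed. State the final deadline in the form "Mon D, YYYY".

7 business days after Aug 30, 2006, excluding weekends and holidays, is Sep 8, 2006.
Sep 8, 2006 (Friday) is already a business day.
Counting 10 further business days from Sep 8, 2006 reaches Sep 22, 2006.
Since Sep 22, 2006 is a Friday and not a holiday, the date is unchanged.
The final due date is Sep 22, 2006.

Sep 22, 2006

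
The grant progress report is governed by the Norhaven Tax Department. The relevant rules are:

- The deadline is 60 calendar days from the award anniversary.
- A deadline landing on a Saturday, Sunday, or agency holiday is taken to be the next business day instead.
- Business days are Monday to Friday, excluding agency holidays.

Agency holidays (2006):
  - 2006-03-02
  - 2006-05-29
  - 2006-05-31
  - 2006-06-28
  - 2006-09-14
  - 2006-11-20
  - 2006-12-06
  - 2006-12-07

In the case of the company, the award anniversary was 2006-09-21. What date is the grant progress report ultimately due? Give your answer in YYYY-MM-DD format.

Adding 60 calendar days to 2006-09-21 gives 2006-11-20.
2006-11-20 is a listed holiday, so it moves to the next business day, 2006-11-21 (Tuesday).
The final due date is 2006-11-21.

2006-11-21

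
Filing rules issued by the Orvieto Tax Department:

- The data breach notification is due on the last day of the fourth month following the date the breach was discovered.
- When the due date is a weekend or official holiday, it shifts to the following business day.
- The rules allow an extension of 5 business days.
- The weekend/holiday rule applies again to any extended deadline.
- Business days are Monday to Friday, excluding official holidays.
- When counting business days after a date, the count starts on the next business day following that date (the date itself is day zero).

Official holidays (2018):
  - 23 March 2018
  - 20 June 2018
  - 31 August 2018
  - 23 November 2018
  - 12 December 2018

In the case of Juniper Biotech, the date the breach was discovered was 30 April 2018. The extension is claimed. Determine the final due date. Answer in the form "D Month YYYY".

4 months after 30 April 2018 is August 2018; that month ends on 31 August 2018.
31 August 2018 is a listed holiday, so it moves to the next business day, 3 September 2018 (Monday).
Applying the 5-business-day extension: 5 business days after 3 September 2018 is 10 September 2018.
Since 10 September 2018 is a Monday and not a holiday, the date is unchanged.
The final due date is 10 September 2018.

10 September 2018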